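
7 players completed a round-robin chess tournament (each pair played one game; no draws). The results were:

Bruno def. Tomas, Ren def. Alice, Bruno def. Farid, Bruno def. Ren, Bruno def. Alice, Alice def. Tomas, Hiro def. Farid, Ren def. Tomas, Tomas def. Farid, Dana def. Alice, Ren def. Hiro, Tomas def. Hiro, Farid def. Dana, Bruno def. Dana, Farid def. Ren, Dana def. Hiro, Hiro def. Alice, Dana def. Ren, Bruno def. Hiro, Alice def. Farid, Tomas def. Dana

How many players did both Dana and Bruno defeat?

3

Dana beat: Hiro, Alice, Ren.
Bruno beat: Hiro, Alice, Ren, Farid, Tomas, Dana.
Both beat: Hiro, Alice, Ren — 3.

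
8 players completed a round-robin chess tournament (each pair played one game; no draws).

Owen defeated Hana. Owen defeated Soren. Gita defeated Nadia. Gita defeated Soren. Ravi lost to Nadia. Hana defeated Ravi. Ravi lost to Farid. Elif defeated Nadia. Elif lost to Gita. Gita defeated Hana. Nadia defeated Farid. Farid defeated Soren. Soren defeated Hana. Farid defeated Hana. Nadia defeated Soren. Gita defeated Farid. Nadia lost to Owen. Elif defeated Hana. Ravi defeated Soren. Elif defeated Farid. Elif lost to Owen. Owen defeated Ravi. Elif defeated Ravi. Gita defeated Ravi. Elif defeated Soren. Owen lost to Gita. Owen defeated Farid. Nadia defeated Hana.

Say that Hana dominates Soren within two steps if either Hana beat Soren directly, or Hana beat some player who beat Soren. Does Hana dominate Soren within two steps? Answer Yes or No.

Yes

Hana did not beat Soren directly.
Hana beat Ravi. Of those, Ravi beat Soren.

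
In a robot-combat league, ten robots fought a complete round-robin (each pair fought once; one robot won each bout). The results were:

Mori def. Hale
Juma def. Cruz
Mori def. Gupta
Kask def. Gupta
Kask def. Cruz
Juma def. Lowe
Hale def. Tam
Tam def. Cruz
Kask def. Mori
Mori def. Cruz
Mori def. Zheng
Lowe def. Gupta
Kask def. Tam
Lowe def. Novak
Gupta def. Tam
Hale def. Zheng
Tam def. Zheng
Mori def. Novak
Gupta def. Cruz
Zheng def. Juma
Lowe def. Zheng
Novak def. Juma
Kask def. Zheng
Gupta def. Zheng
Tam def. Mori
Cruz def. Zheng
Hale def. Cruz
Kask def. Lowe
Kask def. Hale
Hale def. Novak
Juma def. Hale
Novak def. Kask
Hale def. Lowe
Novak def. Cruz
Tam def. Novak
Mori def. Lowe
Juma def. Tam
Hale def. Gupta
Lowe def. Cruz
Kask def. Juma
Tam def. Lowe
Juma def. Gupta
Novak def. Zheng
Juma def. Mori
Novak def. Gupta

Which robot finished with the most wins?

Kask

Win totals: Kask 8, Juma 6, Gupta 3, Zheng 1, Tam 5, Cruz 1, Mori 6, Novak 5, Hale 6, Lowe 4.
Kask leads with 8 wins (next highest: 6).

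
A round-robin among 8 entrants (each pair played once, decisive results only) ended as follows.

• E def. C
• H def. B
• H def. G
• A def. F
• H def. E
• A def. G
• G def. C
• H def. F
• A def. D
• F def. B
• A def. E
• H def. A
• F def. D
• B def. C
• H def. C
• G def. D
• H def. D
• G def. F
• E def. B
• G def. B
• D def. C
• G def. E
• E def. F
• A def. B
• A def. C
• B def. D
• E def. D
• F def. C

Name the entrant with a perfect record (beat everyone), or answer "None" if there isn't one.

H has 7 wins out of 7 opponents — a perfect record.

H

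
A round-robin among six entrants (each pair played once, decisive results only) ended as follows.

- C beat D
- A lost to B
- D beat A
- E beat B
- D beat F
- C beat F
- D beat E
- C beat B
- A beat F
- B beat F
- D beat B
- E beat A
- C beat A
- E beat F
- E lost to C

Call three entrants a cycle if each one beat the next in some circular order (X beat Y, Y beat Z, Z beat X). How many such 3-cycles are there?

0

Of the C(6,3) = 20 triples, the cyclic ones are: none.
That is 0.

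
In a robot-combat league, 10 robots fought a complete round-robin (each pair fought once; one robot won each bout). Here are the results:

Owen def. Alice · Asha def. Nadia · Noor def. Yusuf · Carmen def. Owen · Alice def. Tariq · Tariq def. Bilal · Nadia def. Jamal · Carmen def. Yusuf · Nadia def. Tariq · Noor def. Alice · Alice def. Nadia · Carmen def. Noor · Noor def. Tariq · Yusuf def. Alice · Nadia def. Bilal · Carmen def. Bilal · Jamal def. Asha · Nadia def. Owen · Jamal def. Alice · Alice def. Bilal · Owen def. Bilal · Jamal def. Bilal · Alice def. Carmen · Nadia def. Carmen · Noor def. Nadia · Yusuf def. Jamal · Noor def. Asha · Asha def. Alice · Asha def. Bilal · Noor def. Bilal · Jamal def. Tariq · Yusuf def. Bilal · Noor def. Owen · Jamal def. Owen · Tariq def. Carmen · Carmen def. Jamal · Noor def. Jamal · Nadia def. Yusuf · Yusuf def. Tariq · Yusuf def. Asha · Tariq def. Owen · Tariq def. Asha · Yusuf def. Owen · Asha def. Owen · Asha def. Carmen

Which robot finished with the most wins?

Noor

Win totals: Noor 8, Yusuf 6, Nadia 6, Jamal 5, Bilal 0, Tariq 4, Alice 4, Owen 2, Asha 5, Carmen 5.
Noor leads with 8 wins (next highest: 6).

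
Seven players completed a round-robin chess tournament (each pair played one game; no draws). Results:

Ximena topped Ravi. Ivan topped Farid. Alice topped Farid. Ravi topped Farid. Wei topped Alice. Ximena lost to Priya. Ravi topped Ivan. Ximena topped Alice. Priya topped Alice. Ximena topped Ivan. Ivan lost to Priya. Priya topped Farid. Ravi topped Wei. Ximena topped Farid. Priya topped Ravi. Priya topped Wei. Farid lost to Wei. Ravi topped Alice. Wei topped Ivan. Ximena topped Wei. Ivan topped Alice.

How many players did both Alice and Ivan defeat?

1

Alice beat: Farid.
Ivan beat: Alice, Farid.
Both beat: Farid — 1.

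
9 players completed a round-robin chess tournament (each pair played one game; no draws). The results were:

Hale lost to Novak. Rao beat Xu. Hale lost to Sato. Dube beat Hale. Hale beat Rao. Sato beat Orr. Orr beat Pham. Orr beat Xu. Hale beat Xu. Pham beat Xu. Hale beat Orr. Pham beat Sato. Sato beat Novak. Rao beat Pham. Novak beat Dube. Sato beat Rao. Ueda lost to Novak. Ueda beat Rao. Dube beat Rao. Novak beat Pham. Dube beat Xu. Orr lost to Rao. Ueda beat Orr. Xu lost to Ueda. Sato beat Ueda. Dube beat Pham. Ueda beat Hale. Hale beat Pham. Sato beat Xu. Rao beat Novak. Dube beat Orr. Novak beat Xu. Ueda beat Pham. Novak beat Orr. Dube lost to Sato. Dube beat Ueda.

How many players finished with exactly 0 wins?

Win totals: Hale 4, Sato 7, Rao 4, Orr 2, Ueda 5, Novak 6, Pham 2, Xu 0, Dube 6.
Exactly 0: Xu — 1 player.

1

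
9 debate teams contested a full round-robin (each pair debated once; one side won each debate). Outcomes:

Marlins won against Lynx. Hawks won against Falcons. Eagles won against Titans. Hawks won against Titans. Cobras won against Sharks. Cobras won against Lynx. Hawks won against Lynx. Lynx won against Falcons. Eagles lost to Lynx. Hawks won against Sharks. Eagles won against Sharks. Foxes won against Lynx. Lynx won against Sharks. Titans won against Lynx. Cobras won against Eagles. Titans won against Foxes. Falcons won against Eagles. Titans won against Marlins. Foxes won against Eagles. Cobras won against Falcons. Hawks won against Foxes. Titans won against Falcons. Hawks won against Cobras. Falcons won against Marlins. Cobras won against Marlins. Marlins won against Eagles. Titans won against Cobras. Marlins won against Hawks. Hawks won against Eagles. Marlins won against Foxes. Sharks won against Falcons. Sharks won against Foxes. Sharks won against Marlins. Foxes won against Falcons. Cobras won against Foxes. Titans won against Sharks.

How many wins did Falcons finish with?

Falcons' results: beat Eagles, Marlins; lost to Titans, Foxes, Lynx, Hawks, Cobras, Sharks.
That is 2 wins.

2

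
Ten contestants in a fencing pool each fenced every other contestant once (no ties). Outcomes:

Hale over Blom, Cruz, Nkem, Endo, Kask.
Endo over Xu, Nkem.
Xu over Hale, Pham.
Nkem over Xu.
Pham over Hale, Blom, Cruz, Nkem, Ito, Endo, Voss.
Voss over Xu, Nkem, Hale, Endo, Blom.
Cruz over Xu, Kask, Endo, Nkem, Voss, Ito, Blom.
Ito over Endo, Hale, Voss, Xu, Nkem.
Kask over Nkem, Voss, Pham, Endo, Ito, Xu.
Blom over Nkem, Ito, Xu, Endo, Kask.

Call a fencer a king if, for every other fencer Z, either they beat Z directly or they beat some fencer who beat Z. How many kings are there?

7

Xu reaches everyone (king).
Endo cannot reach Voss, Ito, Blom, Cruz, Kask in two steps.
Nkem cannot reach Endo, Voss, Ito, Blom, Cruz, Kask in two steps.
Voss reaches everyone (king).
Pham reaches everyone (king).
Ito reaches everyone (king).
Hale reaches everyone (king).
Blom cannot reach Cruz in two steps.
Cruz reaches everyone (king).
Kask reaches everyone (king).
Kings: Xu, Voss, Pham, Ito, Hale, Cruz, Kask — 7.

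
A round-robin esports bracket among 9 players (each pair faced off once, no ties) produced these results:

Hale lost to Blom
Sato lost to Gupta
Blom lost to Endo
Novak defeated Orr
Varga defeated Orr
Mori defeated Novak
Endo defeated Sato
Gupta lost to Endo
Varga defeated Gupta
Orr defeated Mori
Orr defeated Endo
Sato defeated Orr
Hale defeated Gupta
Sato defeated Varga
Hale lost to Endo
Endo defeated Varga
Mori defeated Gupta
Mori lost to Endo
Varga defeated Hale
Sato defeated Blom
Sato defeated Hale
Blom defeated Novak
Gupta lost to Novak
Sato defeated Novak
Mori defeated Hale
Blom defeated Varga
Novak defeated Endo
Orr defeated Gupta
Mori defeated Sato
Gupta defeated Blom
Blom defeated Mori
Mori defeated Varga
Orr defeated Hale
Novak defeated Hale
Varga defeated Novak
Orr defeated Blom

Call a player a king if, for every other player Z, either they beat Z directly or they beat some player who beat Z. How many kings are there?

7

Endo reaches everyone (king).
Novak reaches everyone (king).
Sato reaches everyone (king).
Hale cannot reach Endo, Novak, Varga, Mori, Orr in two steps.
Varga reaches everyone (king).
Blom reaches everyone (king).
Mori reaches everyone (king).
Orr reaches everyone (king).
Gupta cannot reach Endo in two steps.
Kings: Endo, Novak, Sato, Varga, Blom, Mori, Orr — 7.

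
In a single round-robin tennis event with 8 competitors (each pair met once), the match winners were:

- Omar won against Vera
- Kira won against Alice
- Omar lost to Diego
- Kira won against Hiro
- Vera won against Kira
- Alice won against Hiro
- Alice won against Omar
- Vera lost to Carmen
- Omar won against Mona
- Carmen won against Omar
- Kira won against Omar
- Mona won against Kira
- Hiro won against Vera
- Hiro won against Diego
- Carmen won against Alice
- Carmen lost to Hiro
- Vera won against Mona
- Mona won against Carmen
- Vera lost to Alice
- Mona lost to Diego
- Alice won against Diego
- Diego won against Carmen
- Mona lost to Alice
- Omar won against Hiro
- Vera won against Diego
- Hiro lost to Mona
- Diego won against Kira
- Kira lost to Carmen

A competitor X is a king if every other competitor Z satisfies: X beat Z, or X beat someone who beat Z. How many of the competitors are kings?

7

Diego reaches everyone (king).
Mona reaches everyone (king).
Hiro reaches everyone (king).
Omar cannot reach Alice in two steps.
Kira reaches everyone (king).
Vera reaches everyone (king).
Carmen reaches everyone (king).
Alice reaches everyone (king).
Kings: Diego, Mona, Hiro, Kira, Vera, Carmen, Alice — 7.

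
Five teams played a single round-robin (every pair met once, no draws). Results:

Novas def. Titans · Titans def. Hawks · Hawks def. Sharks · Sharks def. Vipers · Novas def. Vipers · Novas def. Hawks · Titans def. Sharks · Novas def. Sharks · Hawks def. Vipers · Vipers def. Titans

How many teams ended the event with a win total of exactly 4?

Win totals: Sharks 1, Novas 4, Hawks 2, Titans 2, Vipers 1.
Exactly 4: Novas — 1 team.

1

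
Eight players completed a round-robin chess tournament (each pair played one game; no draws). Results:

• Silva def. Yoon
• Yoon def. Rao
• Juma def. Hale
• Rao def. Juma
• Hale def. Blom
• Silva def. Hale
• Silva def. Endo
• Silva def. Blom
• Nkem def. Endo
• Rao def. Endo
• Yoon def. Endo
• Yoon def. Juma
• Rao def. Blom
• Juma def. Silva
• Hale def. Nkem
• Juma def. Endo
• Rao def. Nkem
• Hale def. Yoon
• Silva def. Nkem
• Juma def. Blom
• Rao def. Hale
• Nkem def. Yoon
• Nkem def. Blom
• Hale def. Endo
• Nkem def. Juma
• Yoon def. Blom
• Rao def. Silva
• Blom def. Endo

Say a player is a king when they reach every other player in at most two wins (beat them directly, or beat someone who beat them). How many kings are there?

Silva reaches everyone (king).
Nkem reaches everyone (king).
Endo cannot reach Silva, Nkem, Yoon, Hale, Rao, Juma, Blom in two steps.
Yoon reaches everyone (king).
Hale cannot reach Silva in two steps.
Rao reaches everyone (king).
Juma cannot reach Rao in two steps.
Blom cannot reach Silva, Nkem, Yoon, Hale, Rao, Juma in two steps.
Kings: Silva, Nkem, Yoon, Rao — 4.

4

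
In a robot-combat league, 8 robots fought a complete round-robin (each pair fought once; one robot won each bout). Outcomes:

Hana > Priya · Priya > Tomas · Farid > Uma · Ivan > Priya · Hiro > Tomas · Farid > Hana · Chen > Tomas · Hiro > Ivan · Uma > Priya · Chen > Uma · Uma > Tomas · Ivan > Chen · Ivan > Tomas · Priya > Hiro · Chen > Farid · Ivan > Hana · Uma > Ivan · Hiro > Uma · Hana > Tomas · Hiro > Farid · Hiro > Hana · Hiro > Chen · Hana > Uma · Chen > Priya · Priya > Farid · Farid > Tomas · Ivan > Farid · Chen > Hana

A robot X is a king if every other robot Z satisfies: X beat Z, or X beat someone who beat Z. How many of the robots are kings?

Priya reaches everyone (king).
Ivan reaches everyone (king).
Chen reaches everyone (king).
Hana cannot reach Chen in two steps.
Farid cannot reach Chen, Hiro in two steps.
Uma reaches everyone (king).
Hiro reaches everyone (king).
Tomas cannot reach Priya, Ivan, Chen, Hana, Farid, Uma, Hiro in two steps.
Kings: Priya, Ivan, Chen, Uma, Hiro — 5.

5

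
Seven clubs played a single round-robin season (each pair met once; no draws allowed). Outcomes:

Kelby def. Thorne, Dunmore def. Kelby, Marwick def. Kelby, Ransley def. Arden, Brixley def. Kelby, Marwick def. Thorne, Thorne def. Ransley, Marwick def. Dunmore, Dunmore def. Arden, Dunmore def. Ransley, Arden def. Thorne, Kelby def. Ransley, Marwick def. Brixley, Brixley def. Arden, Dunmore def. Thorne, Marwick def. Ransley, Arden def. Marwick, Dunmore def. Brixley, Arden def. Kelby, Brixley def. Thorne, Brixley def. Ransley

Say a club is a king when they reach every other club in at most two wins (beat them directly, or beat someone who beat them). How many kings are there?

3

Dunmore reaches everyone (king).
Arden reaches everyone (king).
Brixley cannot reach Dunmore in two steps.
Marwick reaches everyone (king).
Thorne cannot reach Dunmore, Brixley, Marwick, Kelby in two steps.
Ransley cannot reach Dunmore, Brixley in two steps.
Kelby cannot reach Dunmore, Brixley, Marwick in two steps.
Kings: Dunmore, Arden, Marwick — 3.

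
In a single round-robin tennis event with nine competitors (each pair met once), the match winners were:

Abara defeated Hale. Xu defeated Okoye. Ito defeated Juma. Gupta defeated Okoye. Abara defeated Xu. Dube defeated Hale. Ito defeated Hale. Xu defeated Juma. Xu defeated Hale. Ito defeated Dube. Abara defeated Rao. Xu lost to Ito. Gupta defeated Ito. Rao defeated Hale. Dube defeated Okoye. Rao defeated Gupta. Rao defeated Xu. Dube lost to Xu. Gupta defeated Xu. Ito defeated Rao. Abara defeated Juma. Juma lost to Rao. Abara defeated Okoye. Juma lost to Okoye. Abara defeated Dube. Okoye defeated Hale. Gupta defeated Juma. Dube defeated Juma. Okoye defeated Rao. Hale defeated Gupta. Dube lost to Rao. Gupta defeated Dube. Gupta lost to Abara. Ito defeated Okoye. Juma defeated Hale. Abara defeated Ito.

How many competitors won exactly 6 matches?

1

Win totals: Hale 1, Okoye 3, Ito 6, Dube 3, Rao 5, Juma 1, Gupta 5, Xu 4, Abara 8.
Exactly 6: Ito — 1 competitor.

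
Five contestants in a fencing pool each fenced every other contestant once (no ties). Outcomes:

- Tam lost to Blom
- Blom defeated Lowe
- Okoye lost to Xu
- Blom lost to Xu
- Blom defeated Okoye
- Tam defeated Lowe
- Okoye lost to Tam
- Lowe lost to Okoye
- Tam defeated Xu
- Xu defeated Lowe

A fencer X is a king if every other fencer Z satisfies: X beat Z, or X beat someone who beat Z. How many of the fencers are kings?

3

Tam reaches everyone (king).
Xu reaches everyone (king).
Lowe cannot reach Tam, Xu, Blom, Okoye in two steps.
Blom reaches everyone (king).
Okoye cannot reach Tam, Xu, Blom in two steps.
Kings: Tam, Xu, Blom — 3.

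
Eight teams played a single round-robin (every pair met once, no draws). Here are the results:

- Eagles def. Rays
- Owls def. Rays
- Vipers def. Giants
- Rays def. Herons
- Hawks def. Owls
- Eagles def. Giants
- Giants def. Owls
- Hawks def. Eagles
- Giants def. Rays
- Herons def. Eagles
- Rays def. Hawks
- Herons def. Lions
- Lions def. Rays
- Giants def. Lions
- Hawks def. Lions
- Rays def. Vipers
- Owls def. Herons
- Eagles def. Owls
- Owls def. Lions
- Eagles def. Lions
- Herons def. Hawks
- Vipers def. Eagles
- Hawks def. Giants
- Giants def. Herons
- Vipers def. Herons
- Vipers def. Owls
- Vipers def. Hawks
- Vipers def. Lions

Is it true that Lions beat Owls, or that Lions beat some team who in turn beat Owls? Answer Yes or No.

No

Lions did not beat Owls directly.
Lions beat Rays, but each of them lost to Owls. No two-step path.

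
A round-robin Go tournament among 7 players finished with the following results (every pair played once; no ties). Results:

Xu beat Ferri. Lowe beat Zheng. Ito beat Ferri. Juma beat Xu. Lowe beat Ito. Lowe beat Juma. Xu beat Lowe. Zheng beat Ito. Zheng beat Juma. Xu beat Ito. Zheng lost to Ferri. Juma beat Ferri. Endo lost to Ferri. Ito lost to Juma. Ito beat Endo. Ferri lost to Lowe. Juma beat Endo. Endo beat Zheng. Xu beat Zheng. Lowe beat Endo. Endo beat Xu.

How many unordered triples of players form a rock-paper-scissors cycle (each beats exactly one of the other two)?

9

Win totals: Ferri 2, Xu 4, Juma 4, Lowe 5, Endo 2, Ito 2, Zheng 2.
A player with w wins dominates both others in C(w,2) triples; summing gives 1 + 6 + 6 + 10 + 1 + 1 + 1 = 26 transitive triples.
Total triples C(7,3) = 35, so cyclic triples = 35 − 26 = 9.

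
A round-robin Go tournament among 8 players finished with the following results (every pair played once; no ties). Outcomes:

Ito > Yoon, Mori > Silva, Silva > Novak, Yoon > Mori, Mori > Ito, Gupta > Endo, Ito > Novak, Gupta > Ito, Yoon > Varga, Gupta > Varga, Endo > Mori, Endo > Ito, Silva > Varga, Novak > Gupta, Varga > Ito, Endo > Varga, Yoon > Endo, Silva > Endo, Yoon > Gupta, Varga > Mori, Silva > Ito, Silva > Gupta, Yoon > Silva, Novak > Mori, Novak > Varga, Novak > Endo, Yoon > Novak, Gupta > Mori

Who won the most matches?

Yoon

Win totals: Yoon 6, Gupta 4, Novak 4, Mori 2, Endo 3, Ito 2, Varga 2, Silva 5.
Yoon leads with 6 wins (next highest: 5).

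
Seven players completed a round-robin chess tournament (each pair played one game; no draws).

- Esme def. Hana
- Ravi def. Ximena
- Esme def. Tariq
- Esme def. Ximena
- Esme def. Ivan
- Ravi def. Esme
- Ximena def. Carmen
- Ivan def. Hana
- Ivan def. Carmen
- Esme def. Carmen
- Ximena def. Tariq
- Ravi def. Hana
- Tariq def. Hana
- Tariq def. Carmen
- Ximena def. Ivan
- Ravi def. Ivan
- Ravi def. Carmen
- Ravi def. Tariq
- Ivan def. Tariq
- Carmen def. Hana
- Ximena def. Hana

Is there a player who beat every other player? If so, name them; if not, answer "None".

Ravi has 6 wins out of 6 opponents — a perfect record.

Ravi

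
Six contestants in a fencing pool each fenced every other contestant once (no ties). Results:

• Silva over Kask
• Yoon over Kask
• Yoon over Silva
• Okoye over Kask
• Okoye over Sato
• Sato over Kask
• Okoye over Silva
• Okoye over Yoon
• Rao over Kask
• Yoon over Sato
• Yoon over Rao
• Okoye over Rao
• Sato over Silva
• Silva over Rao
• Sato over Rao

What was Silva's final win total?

Silva's results: beat Rao, Kask; lost to Okoye, Sato, Yoon.
That is 2 wins.

2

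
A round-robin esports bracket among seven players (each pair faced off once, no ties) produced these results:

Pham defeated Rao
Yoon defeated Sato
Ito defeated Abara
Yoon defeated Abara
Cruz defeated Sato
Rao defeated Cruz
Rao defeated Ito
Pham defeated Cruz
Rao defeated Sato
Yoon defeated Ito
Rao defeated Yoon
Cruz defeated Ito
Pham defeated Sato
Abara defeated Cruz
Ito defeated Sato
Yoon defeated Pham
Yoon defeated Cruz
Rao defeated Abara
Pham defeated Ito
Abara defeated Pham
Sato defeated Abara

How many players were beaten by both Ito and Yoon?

Ito beat: Sato, Abara.
Yoon beat: Sato, Cruz, Pham, Ito, Abara.
Both beat: Sato, Abara — 2.

2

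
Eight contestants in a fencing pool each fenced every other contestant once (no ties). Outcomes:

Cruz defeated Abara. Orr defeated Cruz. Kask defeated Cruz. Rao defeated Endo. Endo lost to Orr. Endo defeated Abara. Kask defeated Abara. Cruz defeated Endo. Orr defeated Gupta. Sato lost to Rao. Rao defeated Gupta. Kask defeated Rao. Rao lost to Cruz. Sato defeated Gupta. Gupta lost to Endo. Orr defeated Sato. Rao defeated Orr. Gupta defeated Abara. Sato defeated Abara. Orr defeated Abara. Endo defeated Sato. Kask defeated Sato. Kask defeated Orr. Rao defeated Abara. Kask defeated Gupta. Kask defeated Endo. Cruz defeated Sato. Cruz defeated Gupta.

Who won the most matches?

Kask

Win totals: Kask 7, Rao 5, Gupta 1, Orr 5, Cruz 5, Sato 2, Endo 3, Abara 0.
Kask leads with 7 wins (next highest: 5).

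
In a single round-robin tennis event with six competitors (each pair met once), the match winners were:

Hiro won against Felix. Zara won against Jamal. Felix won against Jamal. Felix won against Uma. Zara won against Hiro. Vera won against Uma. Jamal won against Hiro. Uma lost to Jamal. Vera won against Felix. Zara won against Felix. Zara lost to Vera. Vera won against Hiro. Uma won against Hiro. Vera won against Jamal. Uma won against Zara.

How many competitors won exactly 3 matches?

Win totals: Vera 5, Hiro 1, Felix 2, Uma 2, Zara 3, Jamal 2.
Exactly 3: Zara — 1 competitor.

1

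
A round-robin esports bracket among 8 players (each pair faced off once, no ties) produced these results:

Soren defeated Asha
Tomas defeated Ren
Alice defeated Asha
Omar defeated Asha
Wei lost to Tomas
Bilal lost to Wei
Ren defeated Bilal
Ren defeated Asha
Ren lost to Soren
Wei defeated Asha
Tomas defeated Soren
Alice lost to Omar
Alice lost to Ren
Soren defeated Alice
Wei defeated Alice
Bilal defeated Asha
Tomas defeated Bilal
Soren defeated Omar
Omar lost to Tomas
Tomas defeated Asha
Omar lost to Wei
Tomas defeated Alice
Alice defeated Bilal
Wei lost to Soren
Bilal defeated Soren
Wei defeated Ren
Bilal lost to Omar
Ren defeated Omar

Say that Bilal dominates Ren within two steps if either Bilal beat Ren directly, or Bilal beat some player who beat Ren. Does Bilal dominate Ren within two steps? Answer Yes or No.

Bilal did not beat Ren directly.
Bilal beat Soren, Asha. Of those, Soren beat Ren.

Yes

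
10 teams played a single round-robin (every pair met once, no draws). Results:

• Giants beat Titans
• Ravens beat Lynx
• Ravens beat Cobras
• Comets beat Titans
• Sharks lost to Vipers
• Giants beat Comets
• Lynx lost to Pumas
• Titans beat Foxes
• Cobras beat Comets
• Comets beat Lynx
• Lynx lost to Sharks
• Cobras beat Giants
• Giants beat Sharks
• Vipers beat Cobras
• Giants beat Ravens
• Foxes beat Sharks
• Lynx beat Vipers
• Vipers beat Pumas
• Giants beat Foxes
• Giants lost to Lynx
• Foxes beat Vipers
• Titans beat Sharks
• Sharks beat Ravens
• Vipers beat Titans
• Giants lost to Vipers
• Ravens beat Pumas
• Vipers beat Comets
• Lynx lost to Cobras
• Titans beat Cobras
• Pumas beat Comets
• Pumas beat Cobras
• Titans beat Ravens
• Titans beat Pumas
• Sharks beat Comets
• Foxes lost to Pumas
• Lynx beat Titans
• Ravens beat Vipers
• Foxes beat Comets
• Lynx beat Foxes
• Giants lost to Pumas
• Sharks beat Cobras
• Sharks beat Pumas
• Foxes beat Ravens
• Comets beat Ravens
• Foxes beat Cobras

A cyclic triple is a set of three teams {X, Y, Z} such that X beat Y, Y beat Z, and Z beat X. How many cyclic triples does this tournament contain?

Win totals: Cobras 3, Sharks 5, Pumas 5, Lynx 4, Ravens 4, Foxes 5, Comets 3, Titans 5, Vipers 6, Giants 5.
A team with w wins dominates both others in C(w,2) triples; summing gives 3 + 10 + 10 + 6 + 6 + 10 + 3 + 10 + 15 + 10 = 83 transitive triples.
Total triples C(10,3) = 120, so cyclic triples = 120 − 83 = 37.

37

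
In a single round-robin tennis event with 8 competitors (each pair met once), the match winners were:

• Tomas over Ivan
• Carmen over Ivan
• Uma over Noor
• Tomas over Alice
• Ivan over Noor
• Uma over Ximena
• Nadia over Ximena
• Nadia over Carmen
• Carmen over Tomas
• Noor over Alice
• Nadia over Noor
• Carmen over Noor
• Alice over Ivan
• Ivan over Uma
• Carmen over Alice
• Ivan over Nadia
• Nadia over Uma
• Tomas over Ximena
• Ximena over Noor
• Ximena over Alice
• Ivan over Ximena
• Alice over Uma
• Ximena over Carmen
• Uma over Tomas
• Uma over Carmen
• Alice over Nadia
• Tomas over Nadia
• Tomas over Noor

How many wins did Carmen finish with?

Carmen's results: beat Noor, Ivan, Alice, Tomas; lost to Uma, Nadia, Ximena.
That is 4 wins.

4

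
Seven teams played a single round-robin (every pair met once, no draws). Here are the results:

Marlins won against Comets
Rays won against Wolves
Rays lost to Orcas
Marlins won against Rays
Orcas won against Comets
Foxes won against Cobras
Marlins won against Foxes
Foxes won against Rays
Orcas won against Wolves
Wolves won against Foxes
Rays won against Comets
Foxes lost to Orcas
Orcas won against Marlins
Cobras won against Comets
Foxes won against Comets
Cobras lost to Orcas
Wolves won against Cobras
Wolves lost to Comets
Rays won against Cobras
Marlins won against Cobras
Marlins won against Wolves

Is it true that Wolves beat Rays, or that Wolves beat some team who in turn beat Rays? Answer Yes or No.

Yes

Wolves did not beat Rays directly.
Wolves beat Cobras, Foxes. Of those, Foxes beat Rays.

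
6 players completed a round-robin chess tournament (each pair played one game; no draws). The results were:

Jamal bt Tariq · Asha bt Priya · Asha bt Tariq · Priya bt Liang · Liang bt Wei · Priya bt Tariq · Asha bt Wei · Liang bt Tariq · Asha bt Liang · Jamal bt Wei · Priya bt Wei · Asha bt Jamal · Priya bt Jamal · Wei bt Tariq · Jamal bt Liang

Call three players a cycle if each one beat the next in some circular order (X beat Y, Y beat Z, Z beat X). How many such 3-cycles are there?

0

Win totals: Jamal 3, Tariq 0, Asha 5, Priya 4, Liang 2, Wei 1.
A player with w wins dominates both others in C(w,2) triples; summing gives 3 + 0 + 10 + 6 + 1 + 0 = 20 transitive triples.
Total triples C(6,3) = 20, so cyclic triples = 20 − 20 = 0.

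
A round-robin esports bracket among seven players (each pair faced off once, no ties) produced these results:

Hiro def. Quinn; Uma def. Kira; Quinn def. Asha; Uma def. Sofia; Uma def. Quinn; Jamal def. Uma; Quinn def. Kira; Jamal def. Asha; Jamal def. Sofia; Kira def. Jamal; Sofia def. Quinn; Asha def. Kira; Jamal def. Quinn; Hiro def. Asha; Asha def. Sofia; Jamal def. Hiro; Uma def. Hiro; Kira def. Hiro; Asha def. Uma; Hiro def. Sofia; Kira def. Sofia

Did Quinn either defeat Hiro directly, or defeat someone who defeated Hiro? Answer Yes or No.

Yes

Quinn did not beat Hiro directly.
Quinn beat Kira, Asha. Of those, Kira beat Hiro.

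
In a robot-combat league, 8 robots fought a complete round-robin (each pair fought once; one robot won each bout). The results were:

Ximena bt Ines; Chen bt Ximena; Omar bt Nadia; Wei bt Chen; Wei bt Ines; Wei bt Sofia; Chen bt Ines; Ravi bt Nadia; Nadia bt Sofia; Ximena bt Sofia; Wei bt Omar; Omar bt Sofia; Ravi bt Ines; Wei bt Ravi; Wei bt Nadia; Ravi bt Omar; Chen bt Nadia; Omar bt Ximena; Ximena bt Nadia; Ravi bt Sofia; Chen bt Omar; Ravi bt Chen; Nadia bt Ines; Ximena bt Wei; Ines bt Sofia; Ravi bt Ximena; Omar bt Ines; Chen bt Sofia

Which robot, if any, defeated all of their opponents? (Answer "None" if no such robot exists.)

Highest win total is Wei with 6 (out of 7 possible).
Wei lost to Ximena, so no robot went undefeated.

None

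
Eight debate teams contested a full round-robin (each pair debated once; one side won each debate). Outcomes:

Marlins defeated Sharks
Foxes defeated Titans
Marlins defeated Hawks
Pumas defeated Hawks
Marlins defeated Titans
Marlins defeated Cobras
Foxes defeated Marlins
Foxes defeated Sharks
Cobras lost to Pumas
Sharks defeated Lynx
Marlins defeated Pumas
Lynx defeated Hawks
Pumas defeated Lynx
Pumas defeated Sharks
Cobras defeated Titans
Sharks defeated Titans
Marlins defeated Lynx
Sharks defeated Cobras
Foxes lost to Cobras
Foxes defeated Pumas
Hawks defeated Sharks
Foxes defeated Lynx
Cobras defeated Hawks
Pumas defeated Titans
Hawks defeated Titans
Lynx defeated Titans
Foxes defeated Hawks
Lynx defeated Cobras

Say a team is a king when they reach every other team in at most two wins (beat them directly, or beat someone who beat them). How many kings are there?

Foxes reaches everyone (king).
Titans cannot reach Foxes, Marlins, Pumas, Sharks, Lynx, Cobras, Hawks in two steps.
Marlins reaches everyone (king).
Pumas cannot reach Marlins in two steps.
Sharks cannot reach Marlins, Pumas in two steps.
Lynx cannot reach Marlins, Pumas in two steps.
Cobras reaches everyone (king).
Hawks cannot reach Foxes, Marlins, Pumas in two steps.
Kings: Foxes, Marlins, Cobras — 3.

3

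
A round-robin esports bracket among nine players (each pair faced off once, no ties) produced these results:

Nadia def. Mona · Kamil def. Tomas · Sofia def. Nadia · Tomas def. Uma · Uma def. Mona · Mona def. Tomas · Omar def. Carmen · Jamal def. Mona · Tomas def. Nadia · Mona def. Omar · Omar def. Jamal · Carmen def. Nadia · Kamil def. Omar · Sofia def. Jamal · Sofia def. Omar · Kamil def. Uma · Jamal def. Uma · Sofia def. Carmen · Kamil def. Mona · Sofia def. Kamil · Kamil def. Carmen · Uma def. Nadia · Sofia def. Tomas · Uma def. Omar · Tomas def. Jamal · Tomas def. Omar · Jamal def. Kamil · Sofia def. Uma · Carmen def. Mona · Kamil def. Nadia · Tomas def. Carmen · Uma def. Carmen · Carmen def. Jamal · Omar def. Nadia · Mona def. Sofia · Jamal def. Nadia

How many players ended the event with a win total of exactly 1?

Win totals: Uma 4, Jamal 4, Nadia 1, Carmen 3, Kamil 6, Omar 3, Mona 3, Sofia 7, Tomas 5.
Exactly 1: Nadia — 1 player.

1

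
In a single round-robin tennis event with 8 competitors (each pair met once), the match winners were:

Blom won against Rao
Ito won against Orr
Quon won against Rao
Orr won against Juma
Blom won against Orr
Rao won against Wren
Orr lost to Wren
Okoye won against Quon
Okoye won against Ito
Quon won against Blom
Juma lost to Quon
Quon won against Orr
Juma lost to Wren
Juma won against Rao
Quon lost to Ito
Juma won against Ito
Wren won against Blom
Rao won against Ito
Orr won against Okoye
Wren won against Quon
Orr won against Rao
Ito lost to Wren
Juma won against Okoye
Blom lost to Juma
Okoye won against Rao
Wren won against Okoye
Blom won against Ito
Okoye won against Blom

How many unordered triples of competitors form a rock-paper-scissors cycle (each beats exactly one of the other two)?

Win totals: Okoye 4, Wren 6, Quon 4, Orr 3, Juma 4, Ito 2, Rao 2, Blom 3.
A competitor with w wins dominates both others in C(w,2) triples; summing gives 6 + 15 + 6 + 3 + 6 + 1 + 1 + 3 = 41 transitive triples.
Total triples C(8,3) = 56, so cyclic triples = 56 − 41 = 15.

15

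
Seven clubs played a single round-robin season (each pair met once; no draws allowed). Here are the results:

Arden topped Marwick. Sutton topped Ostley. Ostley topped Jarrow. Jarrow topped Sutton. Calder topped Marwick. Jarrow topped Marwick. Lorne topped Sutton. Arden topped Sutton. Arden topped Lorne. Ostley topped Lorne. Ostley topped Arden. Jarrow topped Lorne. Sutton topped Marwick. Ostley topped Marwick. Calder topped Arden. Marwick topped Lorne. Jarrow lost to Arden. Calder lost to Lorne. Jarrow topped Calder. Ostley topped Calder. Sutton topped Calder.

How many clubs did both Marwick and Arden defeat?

1

Marwick beat: Lorne.
Arden beat: Lorne, Jarrow, Marwick, Sutton.
Both beat: Lorne — 1.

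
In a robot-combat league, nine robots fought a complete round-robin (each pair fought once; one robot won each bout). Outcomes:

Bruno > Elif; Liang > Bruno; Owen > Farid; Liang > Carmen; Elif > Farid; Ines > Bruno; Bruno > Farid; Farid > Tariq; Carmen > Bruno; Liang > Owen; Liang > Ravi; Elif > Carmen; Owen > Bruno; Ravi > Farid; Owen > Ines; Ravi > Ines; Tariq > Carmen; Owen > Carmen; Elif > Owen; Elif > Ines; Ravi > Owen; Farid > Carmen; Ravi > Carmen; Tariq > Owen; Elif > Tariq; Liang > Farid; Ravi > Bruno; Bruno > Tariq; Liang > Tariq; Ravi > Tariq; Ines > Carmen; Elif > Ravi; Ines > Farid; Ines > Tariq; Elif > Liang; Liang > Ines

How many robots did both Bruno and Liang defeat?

Bruno beat: Tariq, Farid, Elif.
Liang beat: Ravi, Tariq, Carmen, Bruno, Ines, Farid, Owen.
Both beat: Tariq, Farid — 2.

2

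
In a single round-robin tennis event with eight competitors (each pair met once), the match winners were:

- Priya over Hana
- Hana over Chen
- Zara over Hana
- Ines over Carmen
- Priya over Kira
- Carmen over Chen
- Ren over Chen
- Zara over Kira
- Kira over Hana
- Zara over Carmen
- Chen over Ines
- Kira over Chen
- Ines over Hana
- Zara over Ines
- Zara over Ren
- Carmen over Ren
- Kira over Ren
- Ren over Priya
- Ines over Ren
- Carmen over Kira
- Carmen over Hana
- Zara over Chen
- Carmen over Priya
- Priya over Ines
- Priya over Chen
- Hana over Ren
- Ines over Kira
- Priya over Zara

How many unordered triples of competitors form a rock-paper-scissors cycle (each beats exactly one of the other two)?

10

Win totals: Chen 1, Zara 6, Ren 2, Priya 5, Ines 4, Kira 3, Carmen 5, Hana 2.
A competitor with w wins dominates both others in C(w,2) triples; summing gives 0 + 15 + 1 + 10 + 6 + 3 + 10 + 1 = 46 transitive triples.
Total triples C(8,3) = 56, so cyclic triples = 56 − 46 = 10.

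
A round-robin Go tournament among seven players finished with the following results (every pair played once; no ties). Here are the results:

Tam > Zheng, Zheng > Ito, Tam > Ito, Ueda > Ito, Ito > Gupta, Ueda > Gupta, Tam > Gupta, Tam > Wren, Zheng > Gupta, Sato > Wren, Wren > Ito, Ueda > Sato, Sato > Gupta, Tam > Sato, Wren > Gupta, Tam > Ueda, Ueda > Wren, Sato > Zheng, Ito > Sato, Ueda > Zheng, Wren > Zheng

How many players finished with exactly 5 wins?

1

Win totals: Wren 3, Gupta 0, Ueda 5, Ito 2, Zheng 2, Tam 6, Sato 3.
Exactly 5: Ueda — 1 player.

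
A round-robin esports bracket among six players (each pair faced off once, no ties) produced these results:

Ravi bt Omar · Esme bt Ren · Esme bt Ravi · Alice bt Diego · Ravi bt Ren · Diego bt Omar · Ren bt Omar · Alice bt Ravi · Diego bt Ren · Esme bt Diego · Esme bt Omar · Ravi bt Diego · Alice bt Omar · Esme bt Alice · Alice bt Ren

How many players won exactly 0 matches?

Win totals: Ravi 3, Alice 4, Omar 0, Esme 5, Ren 1, Diego 2.
Exactly 0: Omar — 1 player.

1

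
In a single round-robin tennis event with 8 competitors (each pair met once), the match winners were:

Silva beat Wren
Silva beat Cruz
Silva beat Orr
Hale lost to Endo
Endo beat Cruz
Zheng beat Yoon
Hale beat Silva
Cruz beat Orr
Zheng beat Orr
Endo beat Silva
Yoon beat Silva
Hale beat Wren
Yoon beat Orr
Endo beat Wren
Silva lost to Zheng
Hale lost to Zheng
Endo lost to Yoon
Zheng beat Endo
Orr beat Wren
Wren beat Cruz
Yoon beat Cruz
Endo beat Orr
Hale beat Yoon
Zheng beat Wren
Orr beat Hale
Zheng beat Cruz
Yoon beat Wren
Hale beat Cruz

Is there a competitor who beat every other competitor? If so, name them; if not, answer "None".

Zheng

Zheng has 7 wins out of 7 opponents — a perfect record.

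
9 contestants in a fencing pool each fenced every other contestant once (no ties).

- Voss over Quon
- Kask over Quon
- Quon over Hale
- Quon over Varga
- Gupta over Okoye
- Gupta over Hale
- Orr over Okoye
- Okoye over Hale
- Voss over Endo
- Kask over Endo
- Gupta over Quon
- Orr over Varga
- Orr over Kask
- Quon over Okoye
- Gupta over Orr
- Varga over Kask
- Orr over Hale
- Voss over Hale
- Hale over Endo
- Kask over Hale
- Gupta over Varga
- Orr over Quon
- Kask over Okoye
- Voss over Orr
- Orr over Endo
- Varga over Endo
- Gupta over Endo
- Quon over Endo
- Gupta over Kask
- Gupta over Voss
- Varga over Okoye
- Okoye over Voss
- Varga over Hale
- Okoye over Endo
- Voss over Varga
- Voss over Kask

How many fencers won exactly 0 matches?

Win totals: Gupta 8, Okoye 3, Hale 1, Quon 4, Orr 6, Endo 0, Kask 4, Voss 6, Varga 4.
Exactly 0: Endo — 1 fencer.

1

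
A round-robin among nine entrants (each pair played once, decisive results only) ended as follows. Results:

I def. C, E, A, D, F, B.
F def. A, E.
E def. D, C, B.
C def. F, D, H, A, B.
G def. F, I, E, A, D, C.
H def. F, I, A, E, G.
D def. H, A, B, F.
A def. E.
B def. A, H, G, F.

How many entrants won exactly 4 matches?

2

Win totals: A 1, B 4, C 5, D 4, E 3, F 2, G 6, H 5, I 6.
Exactly 4: B, D — 2 entrants.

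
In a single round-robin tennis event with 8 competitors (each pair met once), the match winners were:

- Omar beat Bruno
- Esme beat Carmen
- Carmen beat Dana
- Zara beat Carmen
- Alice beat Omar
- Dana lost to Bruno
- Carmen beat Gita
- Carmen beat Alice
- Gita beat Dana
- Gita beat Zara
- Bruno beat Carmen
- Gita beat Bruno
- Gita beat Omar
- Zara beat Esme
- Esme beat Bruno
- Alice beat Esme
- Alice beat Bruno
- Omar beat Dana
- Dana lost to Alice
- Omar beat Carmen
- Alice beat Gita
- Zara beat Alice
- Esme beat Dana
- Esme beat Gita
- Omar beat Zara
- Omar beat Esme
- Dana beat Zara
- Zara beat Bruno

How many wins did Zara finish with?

4

Zara's results: beat Esme, Carmen, Bruno, Alice; lost to Omar, Gita, Dana.
That is 4 wins.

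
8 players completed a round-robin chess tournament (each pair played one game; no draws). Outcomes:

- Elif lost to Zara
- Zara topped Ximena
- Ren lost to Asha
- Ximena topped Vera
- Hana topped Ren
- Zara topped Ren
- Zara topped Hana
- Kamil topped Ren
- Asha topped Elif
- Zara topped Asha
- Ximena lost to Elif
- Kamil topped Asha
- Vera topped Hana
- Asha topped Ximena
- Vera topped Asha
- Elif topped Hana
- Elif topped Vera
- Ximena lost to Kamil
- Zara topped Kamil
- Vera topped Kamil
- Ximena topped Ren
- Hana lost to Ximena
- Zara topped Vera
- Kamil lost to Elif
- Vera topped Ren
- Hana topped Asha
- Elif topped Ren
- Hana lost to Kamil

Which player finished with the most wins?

Zara

Win totals: Vera 4, Ximena 3, Asha 3, Ren 0, Hana 2, Elif 5, Zara 7, Kamil 4.
Zara leads with 7 wins (next highest: 5).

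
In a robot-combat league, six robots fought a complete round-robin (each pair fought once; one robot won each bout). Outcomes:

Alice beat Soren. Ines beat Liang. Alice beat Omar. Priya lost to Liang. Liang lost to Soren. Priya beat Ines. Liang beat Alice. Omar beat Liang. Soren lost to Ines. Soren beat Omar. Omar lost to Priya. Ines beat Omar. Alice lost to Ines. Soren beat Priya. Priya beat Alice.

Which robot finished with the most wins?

Win totals: Alice 2, Omar 1, Liang 2, Priya 3, Ines 4, Soren 3.
Ines leads with 4 wins (next highest: 3).

Ines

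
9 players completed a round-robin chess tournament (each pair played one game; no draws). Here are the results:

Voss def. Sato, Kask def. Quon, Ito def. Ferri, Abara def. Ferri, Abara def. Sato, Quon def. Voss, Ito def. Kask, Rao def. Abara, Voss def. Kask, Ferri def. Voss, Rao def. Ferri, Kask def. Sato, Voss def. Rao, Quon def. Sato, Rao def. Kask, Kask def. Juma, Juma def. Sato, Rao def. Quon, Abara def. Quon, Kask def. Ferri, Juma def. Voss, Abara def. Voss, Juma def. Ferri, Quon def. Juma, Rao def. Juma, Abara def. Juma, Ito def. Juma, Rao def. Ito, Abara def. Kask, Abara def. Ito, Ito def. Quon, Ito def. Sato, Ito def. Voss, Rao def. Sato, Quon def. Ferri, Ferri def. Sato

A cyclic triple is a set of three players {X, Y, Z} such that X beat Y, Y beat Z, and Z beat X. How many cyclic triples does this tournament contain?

Win totals: Ferri 2, Kask 4, Voss 3, Ito 6, Rao 7, Abara 7, Juma 3, Sato 0, Quon 4.
A player with w wins dominates both others in C(w,2) triples; summing gives 1 + 6 + 3 + 15 + 21 + 21 + 3 + 0 + 6 = 76 transitive triples.
Total triples C(9,3) = 84, so cyclic triples = 84 − 76 = 8.

8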